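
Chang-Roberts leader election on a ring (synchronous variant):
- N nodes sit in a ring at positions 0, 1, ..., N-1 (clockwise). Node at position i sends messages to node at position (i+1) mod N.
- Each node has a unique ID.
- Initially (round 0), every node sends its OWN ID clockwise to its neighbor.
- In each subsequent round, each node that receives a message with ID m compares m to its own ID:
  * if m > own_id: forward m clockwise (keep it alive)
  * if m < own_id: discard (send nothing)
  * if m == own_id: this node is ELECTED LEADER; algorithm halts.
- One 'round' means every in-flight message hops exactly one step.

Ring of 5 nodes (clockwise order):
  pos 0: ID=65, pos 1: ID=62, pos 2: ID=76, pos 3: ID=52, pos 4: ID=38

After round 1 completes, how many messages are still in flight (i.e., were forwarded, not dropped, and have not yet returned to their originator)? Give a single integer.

Round 1: pos1(id62) recv 65: fwd; pos2(id76) recv 62: drop; pos3(id52) recv 76: fwd; pos4(id38) recv 52: fwd; pos0(id65) recv 38: drop
After round 1: 3 messages still in flight

Answer: 3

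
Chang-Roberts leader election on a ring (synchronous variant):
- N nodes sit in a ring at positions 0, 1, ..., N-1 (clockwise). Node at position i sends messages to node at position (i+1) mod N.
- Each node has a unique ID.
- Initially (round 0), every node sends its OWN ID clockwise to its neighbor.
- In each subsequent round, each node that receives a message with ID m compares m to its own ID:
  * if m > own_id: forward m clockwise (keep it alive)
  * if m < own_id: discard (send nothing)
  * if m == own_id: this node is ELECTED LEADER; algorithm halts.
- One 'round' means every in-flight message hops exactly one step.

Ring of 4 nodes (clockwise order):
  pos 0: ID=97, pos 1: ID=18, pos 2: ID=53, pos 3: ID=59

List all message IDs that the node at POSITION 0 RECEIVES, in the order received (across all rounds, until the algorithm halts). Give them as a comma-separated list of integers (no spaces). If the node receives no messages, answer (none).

Round 1: pos1(id18) recv 97: fwd; pos2(id53) recv 18: drop; pos3(id59) recv 53: drop; pos0(id97) recv 59: drop
Round 2: pos2(id53) recv 97: fwd
Round 3: pos3(id59) recv 97: fwd
Round 4: pos0(id97) recv 97: ELECTED

Answer: 59,97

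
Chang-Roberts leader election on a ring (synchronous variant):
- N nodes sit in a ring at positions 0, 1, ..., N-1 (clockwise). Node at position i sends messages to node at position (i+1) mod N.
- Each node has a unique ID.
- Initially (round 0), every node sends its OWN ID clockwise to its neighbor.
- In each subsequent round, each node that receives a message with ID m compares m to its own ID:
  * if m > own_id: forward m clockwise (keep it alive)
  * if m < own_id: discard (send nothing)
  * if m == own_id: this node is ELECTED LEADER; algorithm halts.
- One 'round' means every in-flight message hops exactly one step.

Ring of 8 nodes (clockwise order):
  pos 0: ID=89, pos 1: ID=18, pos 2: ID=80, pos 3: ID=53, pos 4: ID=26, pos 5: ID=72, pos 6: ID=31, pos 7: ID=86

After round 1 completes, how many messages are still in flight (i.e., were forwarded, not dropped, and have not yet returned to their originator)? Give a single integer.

Answer: 4

Derivation:
Round 1: pos1(id18) recv 89: fwd; pos2(id80) recv 18: drop; pos3(id53) recv 80: fwd; pos4(id26) recv 53: fwd; pos5(id72) recv 26: drop; pos6(id31) recv 72: fwd; pos7(id86) recv 31: drop; pos0(id89) recv 86: drop
After round 1: 4 messages still in flight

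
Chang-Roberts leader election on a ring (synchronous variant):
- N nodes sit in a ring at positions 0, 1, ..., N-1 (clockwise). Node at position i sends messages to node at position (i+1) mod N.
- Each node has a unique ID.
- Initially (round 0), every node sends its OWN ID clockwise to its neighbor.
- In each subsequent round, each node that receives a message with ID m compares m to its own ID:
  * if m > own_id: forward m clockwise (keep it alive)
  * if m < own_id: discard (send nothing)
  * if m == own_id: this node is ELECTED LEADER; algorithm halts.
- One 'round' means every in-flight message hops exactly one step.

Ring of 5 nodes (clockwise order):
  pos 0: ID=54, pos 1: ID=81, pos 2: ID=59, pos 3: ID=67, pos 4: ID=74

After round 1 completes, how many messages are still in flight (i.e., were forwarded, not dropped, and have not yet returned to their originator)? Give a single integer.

Answer: 2

Derivation:
Round 1: pos1(id81) recv 54: drop; pos2(id59) recv 81: fwd; pos3(id67) recv 59: drop; pos4(id74) recv 67: drop; pos0(id54) recv 74: fwd
After round 1: 2 messages still in flight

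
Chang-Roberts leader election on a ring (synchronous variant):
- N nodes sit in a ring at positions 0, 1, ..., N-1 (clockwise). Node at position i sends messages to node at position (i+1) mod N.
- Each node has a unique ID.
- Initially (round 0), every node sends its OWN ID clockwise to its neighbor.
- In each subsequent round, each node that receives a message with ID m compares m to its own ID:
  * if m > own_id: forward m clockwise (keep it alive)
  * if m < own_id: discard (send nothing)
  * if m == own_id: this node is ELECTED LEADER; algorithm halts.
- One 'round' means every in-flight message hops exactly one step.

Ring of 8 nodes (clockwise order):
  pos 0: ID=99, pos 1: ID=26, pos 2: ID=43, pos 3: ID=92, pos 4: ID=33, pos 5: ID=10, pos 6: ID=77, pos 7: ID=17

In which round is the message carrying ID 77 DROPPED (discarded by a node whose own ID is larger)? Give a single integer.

Round 1: pos1(id26) recv 99: fwd; pos2(id43) recv 26: drop; pos3(id92) recv 43: drop; pos4(id33) recv 92: fwd; pos5(id10) recv 33: fwd; pos6(id77) recv 10: drop; pos7(id17) recv 77: fwd; pos0(id99) recv 17: drop
Round 2: pos2(id43) recv 99: fwd; pos5(id10) recv 92: fwd; pos6(id77) recv 33: drop; pos0(id99) recv 77: drop
Round 3: pos3(id92) recv 99: fwd; pos6(id77) recv 92: fwd
Round 4: pos4(id33) recv 99: fwd; pos7(id17) recv 92: fwd
Round 5: pos5(id10) recv 99: fwd; pos0(id99) recv 92: drop
Round 6: pos6(id77) recv 99: fwd
Round 7: pos7(id17) recv 99: fwd
Round 8: pos0(id99) recv 99: ELECTED
Message ID 77 originates at pos 6; dropped at pos 0 in round 2

Answer: 2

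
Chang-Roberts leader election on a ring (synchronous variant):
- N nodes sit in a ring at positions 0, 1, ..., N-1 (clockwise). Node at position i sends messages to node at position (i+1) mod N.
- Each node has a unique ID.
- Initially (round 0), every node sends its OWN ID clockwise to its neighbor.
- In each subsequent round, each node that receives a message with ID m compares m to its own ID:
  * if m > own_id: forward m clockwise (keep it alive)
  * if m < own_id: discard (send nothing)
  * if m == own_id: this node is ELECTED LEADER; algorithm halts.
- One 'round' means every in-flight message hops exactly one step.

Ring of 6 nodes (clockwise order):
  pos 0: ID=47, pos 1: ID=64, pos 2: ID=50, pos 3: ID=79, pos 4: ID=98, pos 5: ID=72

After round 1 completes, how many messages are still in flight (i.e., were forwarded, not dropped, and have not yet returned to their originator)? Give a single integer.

Round 1: pos1(id64) recv 47: drop; pos2(id50) recv 64: fwd; pos3(id79) recv 50: drop; pos4(id98) recv 79: drop; pos5(id72) recv 98: fwd; pos0(id47) recv 72: fwd
After round 1: 3 messages still in flight

Answer: 3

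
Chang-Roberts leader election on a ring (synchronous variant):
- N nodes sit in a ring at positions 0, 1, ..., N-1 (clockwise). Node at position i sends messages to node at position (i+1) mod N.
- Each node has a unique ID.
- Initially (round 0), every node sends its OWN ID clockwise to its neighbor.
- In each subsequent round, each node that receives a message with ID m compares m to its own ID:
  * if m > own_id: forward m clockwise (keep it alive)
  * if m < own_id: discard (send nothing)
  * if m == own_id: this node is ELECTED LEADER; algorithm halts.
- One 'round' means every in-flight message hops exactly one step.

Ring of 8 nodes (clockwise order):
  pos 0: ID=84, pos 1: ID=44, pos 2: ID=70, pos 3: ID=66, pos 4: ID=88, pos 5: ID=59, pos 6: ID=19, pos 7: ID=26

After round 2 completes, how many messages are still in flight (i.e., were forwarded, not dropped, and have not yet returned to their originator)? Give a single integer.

Round 1: pos1(id44) recv 84: fwd; pos2(id70) recv 44: drop; pos3(id66) recv 70: fwd; pos4(id88) recv 66: drop; pos5(id59) recv 88: fwd; pos6(id19) recv 59: fwd; pos7(id26) recv 19: drop; pos0(id84) recv 26: drop
Round 2: pos2(id70) recv 84: fwd; pos4(id88) recv 70: drop; pos6(id19) recv 88: fwd; pos7(id26) recv 59: fwd
After round 2: 3 messages still in flight

Answer: 3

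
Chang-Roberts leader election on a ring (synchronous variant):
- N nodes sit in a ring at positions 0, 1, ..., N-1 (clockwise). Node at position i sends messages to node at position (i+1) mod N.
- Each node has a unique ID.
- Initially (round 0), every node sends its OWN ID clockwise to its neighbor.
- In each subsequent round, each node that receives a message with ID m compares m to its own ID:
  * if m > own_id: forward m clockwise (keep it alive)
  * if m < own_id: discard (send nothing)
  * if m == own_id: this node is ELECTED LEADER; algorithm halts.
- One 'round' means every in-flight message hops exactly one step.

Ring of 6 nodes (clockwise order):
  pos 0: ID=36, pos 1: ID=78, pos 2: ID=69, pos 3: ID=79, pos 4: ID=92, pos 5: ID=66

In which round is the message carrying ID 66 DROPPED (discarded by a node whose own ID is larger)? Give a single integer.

Round 1: pos1(id78) recv 36: drop; pos2(id69) recv 78: fwd; pos3(id79) recv 69: drop; pos4(id92) recv 79: drop; pos5(id66) recv 92: fwd; pos0(id36) recv 66: fwd
Round 2: pos3(id79) recv 78: drop; pos0(id36) recv 92: fwd; pos1(id78) recv 66: drop
Round 3: pos1(id78) recv 92: fwd
Round 4: pos2(id69) recv 92: fwd
Round 5: pos3(id79) recv 92: fwd
Round 6: pos4(id92) recv 92: ELECTED
Message ID 66 originates at pos 5; dropped at pos 1 in round 2

Answer: 2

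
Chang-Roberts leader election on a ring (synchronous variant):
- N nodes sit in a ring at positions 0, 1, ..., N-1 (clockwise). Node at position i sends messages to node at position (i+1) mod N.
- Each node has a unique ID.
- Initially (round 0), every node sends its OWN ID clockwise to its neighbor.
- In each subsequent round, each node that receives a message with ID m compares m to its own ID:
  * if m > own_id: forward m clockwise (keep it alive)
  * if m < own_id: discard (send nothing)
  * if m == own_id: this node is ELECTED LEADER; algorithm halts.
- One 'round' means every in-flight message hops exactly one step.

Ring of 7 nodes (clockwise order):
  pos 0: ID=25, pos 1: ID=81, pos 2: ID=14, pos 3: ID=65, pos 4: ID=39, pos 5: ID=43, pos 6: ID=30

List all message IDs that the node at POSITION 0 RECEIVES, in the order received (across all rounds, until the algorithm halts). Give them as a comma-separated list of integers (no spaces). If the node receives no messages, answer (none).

Answer: 30,43,65,81

Derivation:
Round 1: pos1(id81) recv 25: drop; pos2(id14) recv 81: fwd; pos3(id65) recv 14: drop; pos4(id39) recv 65: fwd; pos5(id43) recv 39: drop; pos6(id30) recv 43: fwd; pos0(id25) recv 30: fwd
Round 2: pos3(id65) recv 81: fwd; pos5(id43) recv 65: fwd; pos0(id25) recv 43: fwd; pos1(id81) recv 30: drop
Round 3: pos4(id39) recv 81: fwd; pos6(id30) recv 65: fwd; pos1(id81) recv 43: drop
Round 4: pos5(id43) recv 81: fwd; pos0(id25) recv 65: fwd
Round 5: pos6(id30) recv 81: fwd; pos1(id81) recv 65: drop
Round 6: pos0(id25) recv 81: fwd
Round 7: pos1(id81) recv 81: ELECTED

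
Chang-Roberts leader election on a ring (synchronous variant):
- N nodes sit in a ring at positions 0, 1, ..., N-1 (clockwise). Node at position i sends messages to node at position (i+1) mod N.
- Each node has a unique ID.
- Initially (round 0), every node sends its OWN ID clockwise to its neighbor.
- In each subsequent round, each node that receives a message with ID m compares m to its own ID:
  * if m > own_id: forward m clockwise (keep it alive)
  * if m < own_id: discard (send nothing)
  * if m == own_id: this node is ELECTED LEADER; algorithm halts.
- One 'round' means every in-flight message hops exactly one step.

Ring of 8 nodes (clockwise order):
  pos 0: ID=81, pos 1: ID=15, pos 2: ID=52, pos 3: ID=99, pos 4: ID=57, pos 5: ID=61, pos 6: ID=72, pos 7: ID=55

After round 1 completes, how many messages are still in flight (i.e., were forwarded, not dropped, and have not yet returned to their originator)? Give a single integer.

Answer: 3

Derivation:
Round 1: pos1(id15) recv 81: fwd; pos2(id52) recv 15: drop; pos3(id99) recv 52: drop; pos4(id57) recv 99: fwd; pos5(id61) recv 57: drop; pos6(id72) recv 61: drop; pos7(id55) recv 72: fwd; pos0(id81) recv 55: drop
After round 1: 3 messages still in flight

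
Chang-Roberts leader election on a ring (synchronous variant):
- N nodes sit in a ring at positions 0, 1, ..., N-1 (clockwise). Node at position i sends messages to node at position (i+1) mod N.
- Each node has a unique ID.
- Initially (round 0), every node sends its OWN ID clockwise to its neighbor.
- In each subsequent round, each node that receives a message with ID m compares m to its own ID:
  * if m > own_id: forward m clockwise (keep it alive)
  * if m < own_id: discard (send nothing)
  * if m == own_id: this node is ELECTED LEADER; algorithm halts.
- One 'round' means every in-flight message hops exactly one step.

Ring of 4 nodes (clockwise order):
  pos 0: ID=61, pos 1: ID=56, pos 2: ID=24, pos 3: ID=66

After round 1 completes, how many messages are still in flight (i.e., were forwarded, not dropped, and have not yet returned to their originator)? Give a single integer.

Answer: 3

Derivation:
Round 1: pos1(id56) recv 61: fwd; pos2(id24) recv 56: fwd; pos3(id66) recv 24: drop; pos0(id61) recv 66: fwd
After round 1: 3 messages still in flight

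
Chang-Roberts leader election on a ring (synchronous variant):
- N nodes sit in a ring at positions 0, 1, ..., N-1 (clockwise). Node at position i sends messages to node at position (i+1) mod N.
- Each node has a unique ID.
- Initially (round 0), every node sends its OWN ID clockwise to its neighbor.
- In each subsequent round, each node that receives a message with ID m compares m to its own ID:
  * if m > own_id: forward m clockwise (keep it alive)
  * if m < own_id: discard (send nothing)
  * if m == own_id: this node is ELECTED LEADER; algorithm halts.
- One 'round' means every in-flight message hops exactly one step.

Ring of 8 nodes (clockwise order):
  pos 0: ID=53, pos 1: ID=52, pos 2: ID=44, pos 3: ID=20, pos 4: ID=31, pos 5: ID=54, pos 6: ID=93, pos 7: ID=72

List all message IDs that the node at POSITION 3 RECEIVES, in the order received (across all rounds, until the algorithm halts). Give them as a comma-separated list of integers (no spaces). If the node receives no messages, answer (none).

Answer: 44,52,53,72,93

Derivation:
Round 1: pos1(id52) recv 53: fwd; pos2(id44) recv 52: fwd; pos3(id20) recv 44: fwd; pos4(id31) recv 20: drop; pos5(id54) recv 31: drop; pos6(id93) recv 54: drop; pos7(id72) recv 93: fwd; pos0(id53) recv 72: fwd
Round 2: pos2(id44) recv 53: fwd; pos3(id20) recv 52: fwd; pos4(id31) recv 44: fwd; pos0(id53) recv 93: fwd; pos1(id52) recv 72: fwd
Round 3: pos3(id20) recv 53: fwd; pos4(id31) recv 52: fwd; pos5(id54) recv 44: drop; pos1(id52) recv 93: fwd; pos2(id44) recv 72: fwd
Round 4: pos4(id31) recv 53: fwd; pos5(id54) recv 52: drop; pos2(id44) recv 93: fwd; pos3(id20) recv 72: fwd
Round 5: pos5(id54) recv 53: drop; pos3(id20) recv 93: fwd; pos4(id31) recv 72: fwd
Round 6: pos4(id31) recv 93: fwd; pos5(id54) recv 72: fwd
Round 7: pos5(id54) recv 93: fwd; pos6(id93) recv 72: drop
Round 8: pos6(id93) recv 93: ELECTED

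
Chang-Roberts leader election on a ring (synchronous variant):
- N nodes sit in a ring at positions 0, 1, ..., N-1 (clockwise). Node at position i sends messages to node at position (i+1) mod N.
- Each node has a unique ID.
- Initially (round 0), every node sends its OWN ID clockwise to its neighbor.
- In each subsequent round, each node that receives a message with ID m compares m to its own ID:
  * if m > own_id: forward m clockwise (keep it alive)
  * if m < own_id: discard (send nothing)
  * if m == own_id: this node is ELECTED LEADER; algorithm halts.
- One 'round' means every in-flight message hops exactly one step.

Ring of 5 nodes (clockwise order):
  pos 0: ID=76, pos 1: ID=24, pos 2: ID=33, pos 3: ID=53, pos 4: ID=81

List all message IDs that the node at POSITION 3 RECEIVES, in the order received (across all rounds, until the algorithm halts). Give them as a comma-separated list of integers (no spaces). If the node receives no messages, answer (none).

Round 1: pos1(id24) recv 76: fwd; pos2(id33) recv 24: drop; pos3(id53) recv 33: drop; pos4(id81) recv 53: drop; pos0(id76) recv 81: fwd
Round 2: pos2(id33) recv 76: fwd; pos1(id24) recv 81: fwd
Round 3: pos3(id53) recv 76: fwd; pos2(id33) recv 81: fwd
Round 4: pos4(id81) recv 76: drop; pos3(id53) recv 81: fwd
Round 5: pos4(id81) recv 81: ELECTED

Answer: 33,76,81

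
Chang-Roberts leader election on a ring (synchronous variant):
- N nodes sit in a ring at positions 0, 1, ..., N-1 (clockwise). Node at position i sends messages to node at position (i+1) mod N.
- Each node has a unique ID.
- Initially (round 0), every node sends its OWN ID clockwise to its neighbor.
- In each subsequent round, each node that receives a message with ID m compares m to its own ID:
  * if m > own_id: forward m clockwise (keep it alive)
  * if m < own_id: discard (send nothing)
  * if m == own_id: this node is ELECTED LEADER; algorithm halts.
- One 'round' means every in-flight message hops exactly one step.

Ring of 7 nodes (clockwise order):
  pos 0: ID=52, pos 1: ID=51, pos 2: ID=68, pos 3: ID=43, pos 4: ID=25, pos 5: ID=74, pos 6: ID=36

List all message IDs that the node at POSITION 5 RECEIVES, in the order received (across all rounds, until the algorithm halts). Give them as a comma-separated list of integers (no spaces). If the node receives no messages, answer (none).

Answer: 25,43,68,74

Derivation:
Round 1: pos1(id51) recv 52: fwd; pos2(id68) recv 51: drop; pos3(id43) recv 68: fwd; pos4(id25) recv 43: fwd; pos5(id74) recv 25: drop; pos6(id36) recv 74: fwd; pos0(id52) recv 36: drop
Round 2: pos2(id68) recv 52: drop; pos4(id25) recv 68: fwd; pos5(id74) recv 43: drop; pos0(id52) recv 74: fwd
Round 3: pos5(id74) recv 68: drop; pos1(id51) recv 74: fwd
Round 4: pos2(id68) recv 74: fwd
Round 5: pos3(id43) recv 74: fwd
Round 6: pos4(id25) recv 74: fwd
Round 7: pos5(id74) recv 74: ELECTED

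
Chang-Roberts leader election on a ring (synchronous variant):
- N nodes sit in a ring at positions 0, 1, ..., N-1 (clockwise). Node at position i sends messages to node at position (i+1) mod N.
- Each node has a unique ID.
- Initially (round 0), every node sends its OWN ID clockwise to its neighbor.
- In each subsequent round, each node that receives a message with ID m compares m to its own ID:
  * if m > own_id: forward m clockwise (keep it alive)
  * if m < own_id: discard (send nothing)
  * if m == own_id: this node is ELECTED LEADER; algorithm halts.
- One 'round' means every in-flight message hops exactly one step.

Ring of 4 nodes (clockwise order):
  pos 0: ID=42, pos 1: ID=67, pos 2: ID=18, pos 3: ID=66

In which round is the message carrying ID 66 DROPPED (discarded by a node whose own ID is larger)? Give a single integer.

Round 1: pos1(id67) recv 42: drop; pos2(id18) recv 67: fwd; pos3(id66) recv 18: drop; pos0(id42) recv 66: fwd
Round 2: pos3(id66) recv 67: fwd; pos1(id67) recv 66: drop
Round 3: pos0(id42) recv 67: fwd
Round 4: pos1(id67) recv 67: ELECTED
Message ID 66 originates at pos 3; dropped at pos 1 in round 2

Answer: 2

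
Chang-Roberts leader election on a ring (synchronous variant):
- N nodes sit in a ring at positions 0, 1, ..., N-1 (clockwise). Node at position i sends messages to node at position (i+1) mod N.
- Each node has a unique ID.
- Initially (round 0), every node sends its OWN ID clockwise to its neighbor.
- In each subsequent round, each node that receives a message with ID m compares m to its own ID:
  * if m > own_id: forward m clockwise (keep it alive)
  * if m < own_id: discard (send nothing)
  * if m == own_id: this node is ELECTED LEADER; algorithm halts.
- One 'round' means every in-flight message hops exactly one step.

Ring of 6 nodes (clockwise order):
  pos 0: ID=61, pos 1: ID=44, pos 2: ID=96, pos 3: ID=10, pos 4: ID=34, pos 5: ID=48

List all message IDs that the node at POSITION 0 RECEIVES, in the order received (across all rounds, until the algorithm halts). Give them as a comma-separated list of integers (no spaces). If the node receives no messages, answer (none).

Round 1: pos1(id44) recv 61: fwd; pos2(id96) recv 44: drop; pos3(id10) recv 96: fwd; pos4(id34) recv 10: drop; pos5(id48) recv 34: drop; pos0(id61) recv 48: drop
Round 2: pos2(id96) recv 61: drop; pos4(id34) recv 96: fwd
Round 3: pos5(id48) recv 96: fwd
Round 4: pos0(id61) recv 96: fwd
Round 5: pos1(id44) recv 96: fwd
Round 6: pos2(id96) recv 96: ELECTED

Answer: 48,96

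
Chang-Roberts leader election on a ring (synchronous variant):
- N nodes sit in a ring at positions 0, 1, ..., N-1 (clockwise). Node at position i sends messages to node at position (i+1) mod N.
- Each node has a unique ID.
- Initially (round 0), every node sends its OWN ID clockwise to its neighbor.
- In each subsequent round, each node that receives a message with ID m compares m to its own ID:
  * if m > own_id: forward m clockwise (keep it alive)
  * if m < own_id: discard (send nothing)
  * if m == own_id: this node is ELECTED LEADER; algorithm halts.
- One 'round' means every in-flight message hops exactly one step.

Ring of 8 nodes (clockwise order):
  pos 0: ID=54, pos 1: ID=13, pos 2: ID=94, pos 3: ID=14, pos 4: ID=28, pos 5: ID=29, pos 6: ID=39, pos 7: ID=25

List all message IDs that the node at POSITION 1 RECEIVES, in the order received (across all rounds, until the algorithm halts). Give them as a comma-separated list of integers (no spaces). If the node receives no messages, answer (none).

Answer: 54,94

Derivation:
Round 1: pos1(id13) recv 54: fwd; pos2(id94) recv 13: drop; pos3(id14) recv 94: fwd; pos4(id28) recv 14: drop; pos5(id29) recv 28: drop; pos6(id39) recv 29: drop; pos7(id25) recv 39: fwd; pos0(id54) recv 25: drop
Round 2: pos2(id94) recv 54: drop; pos4(id28) recv 94: fwd; pos0(id54) recv 39: drop
Round 3: pos5(id29) recv 94: fwd
Round 4: pos6(id39) recv 94: fwd
Round 5: pos7(id25) recv 94: fwd
Round 6: pos0(id54) recv 94: fwd
Round 7: pos1(id13) recv 94: fwd
Round 8: pos2(id94) recv 94: ELECTED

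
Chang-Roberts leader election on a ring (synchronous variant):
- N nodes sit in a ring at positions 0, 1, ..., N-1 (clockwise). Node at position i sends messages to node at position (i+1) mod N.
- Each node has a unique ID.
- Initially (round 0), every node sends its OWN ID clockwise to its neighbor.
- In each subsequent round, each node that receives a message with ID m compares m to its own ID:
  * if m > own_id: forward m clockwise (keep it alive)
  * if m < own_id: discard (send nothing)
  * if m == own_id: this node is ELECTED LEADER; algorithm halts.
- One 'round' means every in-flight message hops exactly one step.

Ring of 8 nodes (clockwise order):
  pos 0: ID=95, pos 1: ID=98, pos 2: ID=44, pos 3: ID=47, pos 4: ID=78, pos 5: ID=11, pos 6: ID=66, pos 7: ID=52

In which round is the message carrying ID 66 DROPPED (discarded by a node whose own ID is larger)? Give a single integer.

Answer: 2

Derivation:
Round 1: pos1(id98) recv 95: drop; pos2(id44) recv 98: fwd; pos3(id47) recv 44: drop; pos4(id78) recv 47: drop; pos5(id11) recv 78: fwd; pos6(id66) recv 11: drop; pos7(id52) recv 66: fwd; pos0(id95) recv 52: drop
Round 2: pos3(id47) recv 98: fwd; pos6(id66) recv 78: fwd; pos0(id95) recv 66: drop
Round 3: pos4(id78) recv 98: fwd; pos7(id52) recv 78: fwd
Round 4: pos5(id11) recv 98: fwd; pos0(id95) recv 78: drop
Round 5: pos6(id66) recv 98: fwd
Round 6: pos7(id52) recv 98: fwd
Round 7: pos0(id95) recv 98: fwd
Round 8: pos1(id98) recv 98: ELECTED
Message ID 66 originates at pos 6; dropped at pos 0 in round 2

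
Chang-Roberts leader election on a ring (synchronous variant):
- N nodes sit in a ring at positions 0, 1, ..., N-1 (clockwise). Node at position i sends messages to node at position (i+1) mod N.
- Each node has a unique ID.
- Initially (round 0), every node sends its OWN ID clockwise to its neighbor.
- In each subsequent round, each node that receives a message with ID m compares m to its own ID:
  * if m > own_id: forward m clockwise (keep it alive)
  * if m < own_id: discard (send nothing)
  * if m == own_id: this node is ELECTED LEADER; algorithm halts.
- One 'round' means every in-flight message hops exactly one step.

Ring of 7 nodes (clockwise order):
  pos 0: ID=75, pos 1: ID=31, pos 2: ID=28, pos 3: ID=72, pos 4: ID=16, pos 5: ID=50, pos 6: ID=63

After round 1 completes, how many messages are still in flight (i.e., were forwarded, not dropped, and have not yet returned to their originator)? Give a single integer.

Round 1: pos1(id31) recv 75: fwd; pos2(id28) recv 31: fwd; pos3(id72) recv 28: drop; pos4(id16) recv 72: fwd; pos5(id50) recv 16: drop; pos6(id63) recv 50: drop; pos0(id75) recv 63: drop
After round 1: 3 messages still in flight

Answer: 3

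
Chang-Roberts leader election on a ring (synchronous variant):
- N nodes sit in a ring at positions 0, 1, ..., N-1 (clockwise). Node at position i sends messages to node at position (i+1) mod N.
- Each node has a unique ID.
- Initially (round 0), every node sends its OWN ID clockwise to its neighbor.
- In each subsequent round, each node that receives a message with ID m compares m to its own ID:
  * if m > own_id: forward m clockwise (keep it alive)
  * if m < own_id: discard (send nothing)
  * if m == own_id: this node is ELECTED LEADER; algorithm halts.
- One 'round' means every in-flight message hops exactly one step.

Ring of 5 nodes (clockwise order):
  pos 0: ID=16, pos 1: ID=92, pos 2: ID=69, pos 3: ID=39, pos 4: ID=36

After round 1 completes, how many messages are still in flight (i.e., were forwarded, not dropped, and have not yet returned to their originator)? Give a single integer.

Answer: 4

Derivation:
Round 1: pos1(id92) recv 16: drop; pos2(id69) recv 92: fwd; pos3(id39) recv 69: fwd; pos4(id36) recv 39: fwd; pos0(id16) recv 36: fwd
After round 1: 4 messages still in flight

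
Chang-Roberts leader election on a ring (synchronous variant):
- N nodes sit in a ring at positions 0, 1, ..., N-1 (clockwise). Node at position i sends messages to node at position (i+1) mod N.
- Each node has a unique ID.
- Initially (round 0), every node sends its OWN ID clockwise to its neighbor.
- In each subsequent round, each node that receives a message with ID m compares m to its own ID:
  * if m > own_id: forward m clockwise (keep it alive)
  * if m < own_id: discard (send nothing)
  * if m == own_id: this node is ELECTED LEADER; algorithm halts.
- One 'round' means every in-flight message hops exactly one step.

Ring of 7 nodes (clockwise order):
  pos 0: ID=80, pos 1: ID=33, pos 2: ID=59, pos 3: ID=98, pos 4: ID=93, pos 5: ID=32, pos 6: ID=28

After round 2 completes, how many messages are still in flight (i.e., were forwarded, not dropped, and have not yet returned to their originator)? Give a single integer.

Round 1: pos1(id33) recv 80: fwd; pos2(id59) recv 33: drop; pos3(id98) recv 59: drop; pos4(id93) recv 98: fwd; pos5(id32) recv 93: fwd; pos6(id28) recv 32: fwd; pos0(id80) recv 28: drop
Round 2: pos2(id59) recv 80: fwd; pos5(id32) recv 98: fwd; pos6(id28) recv 93: fwd; pos0(id80) recv 32: drop
After round 2: 3 messages still in flight

Answer: 3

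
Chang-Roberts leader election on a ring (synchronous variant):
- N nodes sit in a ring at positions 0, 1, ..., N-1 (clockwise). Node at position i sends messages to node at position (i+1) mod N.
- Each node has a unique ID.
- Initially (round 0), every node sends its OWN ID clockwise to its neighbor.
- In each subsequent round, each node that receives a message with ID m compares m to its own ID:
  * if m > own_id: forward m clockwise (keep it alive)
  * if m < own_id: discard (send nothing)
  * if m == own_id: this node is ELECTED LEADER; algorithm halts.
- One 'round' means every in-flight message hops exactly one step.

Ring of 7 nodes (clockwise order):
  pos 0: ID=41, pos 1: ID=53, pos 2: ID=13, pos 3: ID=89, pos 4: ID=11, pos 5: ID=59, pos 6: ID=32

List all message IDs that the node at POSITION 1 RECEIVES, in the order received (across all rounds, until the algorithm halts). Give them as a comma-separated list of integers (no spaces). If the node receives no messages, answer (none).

Round 1: pos1(id53) recv 41: drop; pos2(id13) recv 53: fwd; pos3(id89) recv 13: drop; pos4(id11) recv 89: fwd; pos5(id59) recv 11: drop; pos6(id32) recv 59: fwd; pos0(id41) recv 32: drop
Round 2: pos3(id89) recv 53: drop; pos5(id59) recv 89: fwd; pos0(id41) recv 59: fwd
Round 3: pos6(id32) recv 89: fwd; pos1(id53) recv 59: fwd
Round 4: pos0(id41) recv 89: fwd; pos2(id13) recv 59: fwd
Round 5: pos1(id53) recv 89: fwd; pos3(id89) recv 59: drop
Round 6: pos2(id13) recv 89: fwd
Round 7: pos3(id89) recv 89: ELECTED

Answer: 41,59,89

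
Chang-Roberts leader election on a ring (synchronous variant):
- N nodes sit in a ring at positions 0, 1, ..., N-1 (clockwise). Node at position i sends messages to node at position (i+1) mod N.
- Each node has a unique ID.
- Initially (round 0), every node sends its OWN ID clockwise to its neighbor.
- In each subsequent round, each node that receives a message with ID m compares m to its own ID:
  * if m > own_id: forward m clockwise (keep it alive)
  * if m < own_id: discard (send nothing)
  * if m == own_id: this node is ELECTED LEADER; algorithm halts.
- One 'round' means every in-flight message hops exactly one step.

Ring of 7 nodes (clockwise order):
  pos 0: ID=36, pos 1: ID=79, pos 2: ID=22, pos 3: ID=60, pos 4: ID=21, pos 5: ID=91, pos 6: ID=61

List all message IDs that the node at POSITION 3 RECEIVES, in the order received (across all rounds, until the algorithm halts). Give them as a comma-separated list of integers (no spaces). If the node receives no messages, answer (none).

Round 1: pos1(id79) recv 36: drop; pos2(id22) recv 79: fwd; pos3(id60) recv 22: drop; pos4(id21) recv 60: fwd; pos5(id91) recv 21: drop; pos6(id61) recv 91: fwd; pos0(id36) recv 61: fwd
Round 2: pos3(id60) recv 79: fwd; pos5(id91) recv 60: drop; pos0(id36) recv 91: fwd; pos1(id79) recv 61: drop
Round 3: pos4(id21) recv 79: fwd; pos1(id79) recv 91: fwd
Round 4: pos5(id91) recv 79: drop; pos2(id22) recv 91: fwd
Round 5: pos3(id60) recv 91: fwd
Round 6: pos4(id21) recv 91: fwd
Round 7: pos5(id91) recv 91: ELECTED

Answer: 22,79,91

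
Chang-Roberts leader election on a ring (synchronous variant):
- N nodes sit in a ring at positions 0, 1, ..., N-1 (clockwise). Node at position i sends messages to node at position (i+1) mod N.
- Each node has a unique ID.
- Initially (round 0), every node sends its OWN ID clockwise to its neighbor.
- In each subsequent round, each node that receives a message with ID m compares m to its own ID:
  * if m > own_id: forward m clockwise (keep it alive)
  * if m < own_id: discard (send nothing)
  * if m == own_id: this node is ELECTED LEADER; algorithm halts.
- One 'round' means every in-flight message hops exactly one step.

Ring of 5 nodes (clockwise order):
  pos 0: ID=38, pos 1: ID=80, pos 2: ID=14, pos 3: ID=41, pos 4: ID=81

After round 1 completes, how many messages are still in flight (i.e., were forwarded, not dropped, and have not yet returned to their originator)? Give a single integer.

Answer: 2

Derivation:
Round 1: pos1(id80) recv 38: drop; pos2(id14) recv 80: fwd; pos3(id41) recv 14: drop; pos4(id81) recv 41: drop; pos0(id38) recv 81: fwd
After round 1: 2 messages still in flight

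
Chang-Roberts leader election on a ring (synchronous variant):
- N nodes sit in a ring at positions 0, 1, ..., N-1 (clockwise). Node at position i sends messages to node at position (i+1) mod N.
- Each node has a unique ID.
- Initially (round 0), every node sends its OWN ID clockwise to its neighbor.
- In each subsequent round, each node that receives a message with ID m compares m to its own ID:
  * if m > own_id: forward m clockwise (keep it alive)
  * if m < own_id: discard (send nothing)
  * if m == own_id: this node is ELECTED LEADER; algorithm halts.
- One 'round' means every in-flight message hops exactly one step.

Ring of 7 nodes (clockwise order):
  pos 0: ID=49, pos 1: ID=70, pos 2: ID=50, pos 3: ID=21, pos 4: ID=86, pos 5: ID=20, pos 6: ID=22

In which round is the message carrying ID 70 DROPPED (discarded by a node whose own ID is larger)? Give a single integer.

Round 1: pos1(id70) recv 49: drop; pos2(id50) recv 70: fwd; pos3(id21) recv 50: fwd; pos4(id86) recv 21: drop; pos5(id20) recv 86: fwd; pos6(id22) recv 20: drop; pos0(id49) recv 22: drop
Round 2: pos3(id21) recv 70: fwd; pos4(id86) recv 50: drop; pos6(id22) recv 86: fwd
Round 3: pos4(id86) recv 70: drop; pos0(id49) recv 86: fwd
Round 4: pos1(id70) recv 86: fwd
Round 5: pos2(id50) recv 86: fwd
Round 6: pos3(id21) recv 86: fwd
Round 7: pos4(id86) recv 86: ELECTED
Message ID 70 originates at pos 1; dropped at pos 4 in round 3

Answer: 3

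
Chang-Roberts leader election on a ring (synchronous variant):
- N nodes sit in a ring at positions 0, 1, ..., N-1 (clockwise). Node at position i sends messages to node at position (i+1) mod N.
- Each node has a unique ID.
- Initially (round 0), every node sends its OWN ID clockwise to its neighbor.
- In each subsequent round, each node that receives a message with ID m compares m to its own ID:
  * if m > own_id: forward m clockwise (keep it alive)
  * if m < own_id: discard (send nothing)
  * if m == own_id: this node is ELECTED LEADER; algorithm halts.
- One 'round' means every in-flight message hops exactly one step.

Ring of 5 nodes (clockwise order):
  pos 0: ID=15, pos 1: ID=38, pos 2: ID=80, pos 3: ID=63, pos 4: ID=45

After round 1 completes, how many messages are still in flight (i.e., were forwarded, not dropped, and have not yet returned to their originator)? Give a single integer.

Round 1: pos1(id38) recv 15: drop; pos2(id80) recv 38: drop; pos3(id63) recv 80: fwd; pos4(id45) recv 63: fwd; pos0(id15) recv 45: fwd
After round 1: 3 messages still in flight

Answer: 3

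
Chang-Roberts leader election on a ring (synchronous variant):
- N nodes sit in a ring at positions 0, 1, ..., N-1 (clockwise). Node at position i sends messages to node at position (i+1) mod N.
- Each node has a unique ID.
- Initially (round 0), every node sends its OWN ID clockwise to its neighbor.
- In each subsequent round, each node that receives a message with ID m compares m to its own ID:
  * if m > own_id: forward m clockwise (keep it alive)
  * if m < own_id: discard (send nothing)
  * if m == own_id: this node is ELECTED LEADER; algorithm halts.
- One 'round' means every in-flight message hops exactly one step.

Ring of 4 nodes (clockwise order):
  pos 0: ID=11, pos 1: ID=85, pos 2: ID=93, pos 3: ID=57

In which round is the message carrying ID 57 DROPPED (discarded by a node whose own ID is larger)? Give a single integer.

Answer: 2

Derivation:
Round 1: pos1(id85) recv 11: drop; pos2(id93) recv 85: drop; pos3(id57) recv 93: fwd; pos0(id11) recv 57: fwd
Round 2: pos0(id11) recv 93: fwd; pos1(id85) recv 57: drop
Round 3: pos1(id85) recv 93: fwd
Round 4: pos2(id93) recv 93: ELECTED
Message ID 57 originates at pos 3; dropped at pos 1 in round 2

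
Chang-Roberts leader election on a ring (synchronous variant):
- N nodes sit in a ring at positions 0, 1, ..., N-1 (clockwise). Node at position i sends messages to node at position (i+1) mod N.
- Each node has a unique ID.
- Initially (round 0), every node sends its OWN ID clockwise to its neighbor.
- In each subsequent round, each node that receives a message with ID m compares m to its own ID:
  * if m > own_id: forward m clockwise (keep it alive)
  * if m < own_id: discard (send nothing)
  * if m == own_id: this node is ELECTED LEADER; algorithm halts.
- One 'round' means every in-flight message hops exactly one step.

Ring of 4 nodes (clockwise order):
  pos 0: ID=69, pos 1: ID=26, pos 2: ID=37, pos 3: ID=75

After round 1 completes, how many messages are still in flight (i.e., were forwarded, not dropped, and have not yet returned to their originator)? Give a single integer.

Round 1: pos1(id26) recv 69: fwd; pos2(id37) recv 26: drop; pos3(id75) recv 37: drop; pos0(id69) recv 75: fwd
After round 1: 2 messages still in flight

Answer: 2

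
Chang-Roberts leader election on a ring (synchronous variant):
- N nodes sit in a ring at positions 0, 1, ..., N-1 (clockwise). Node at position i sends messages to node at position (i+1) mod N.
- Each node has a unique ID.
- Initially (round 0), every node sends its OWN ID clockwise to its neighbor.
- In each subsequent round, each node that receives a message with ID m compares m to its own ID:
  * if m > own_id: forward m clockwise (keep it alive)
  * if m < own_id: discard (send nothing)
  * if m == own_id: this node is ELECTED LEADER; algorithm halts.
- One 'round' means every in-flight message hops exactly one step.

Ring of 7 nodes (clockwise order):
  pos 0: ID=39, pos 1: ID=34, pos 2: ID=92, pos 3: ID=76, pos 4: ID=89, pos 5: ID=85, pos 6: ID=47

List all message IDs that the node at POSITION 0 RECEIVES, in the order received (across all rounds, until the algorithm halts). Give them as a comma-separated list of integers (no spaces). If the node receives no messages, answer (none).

Answer: 47,85,89,92

Derivation:
Round 1: pos1(id34) recv 39: fwd; pos2(id92) recv 34: drop; pos3(id76) recv 92: fwd; pos4(id89) recv 76: drop; pos5(id85) recv 89: fwd; pos6(id47) recv 85: fwd; pos0(id39) recv 47: fwd
Round 2: pos2(id92) recv 39: drop; pos4(id89) recv 92: fwd; pos6(id47) recv 89: fwd; pos0(id39) recv 85: fwd; pos1(id34) recv 47: fwd
Round 3: pos5(id85) recv 92: fwd; pos0(id39) recv 89: fwd; pos1(id34) recv 85: fwd; pos2(id92) recv 47: drop
Round 4: pos6(id47) recv 92: fwd; pos1(id34) recv 89: fwd; pos2(id92) recv 85: drop
Round 5: pos0(id39) recv 92: fwd; pos2(id92) recv 89: drop
Round 6: pos1(id34) recv 92: fwd
Round 7: pos2(id92) recv 92: ELECTED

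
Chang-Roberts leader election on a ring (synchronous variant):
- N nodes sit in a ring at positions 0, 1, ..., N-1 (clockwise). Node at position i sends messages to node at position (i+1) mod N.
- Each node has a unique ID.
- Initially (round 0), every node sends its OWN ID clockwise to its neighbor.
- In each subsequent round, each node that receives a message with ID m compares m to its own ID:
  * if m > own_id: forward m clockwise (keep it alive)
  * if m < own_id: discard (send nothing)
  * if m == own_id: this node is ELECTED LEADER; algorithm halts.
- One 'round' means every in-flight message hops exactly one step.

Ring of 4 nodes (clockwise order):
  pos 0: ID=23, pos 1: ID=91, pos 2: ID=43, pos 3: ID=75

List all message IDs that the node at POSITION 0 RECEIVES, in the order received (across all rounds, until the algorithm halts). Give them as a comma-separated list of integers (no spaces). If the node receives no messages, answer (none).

Answer: 75,91

Derivation:
Round 1: pos1(id91) recv 23: drop; pos2(id43) recv 91: fwd; pos3(id75) recv 43: drop; pos0(id23) recv 75: fwd
Round 2: pos3(id75) recv 91: fwd; pos1(id91) recv 75: drop
Round 3: pos0(id23) recv 91: fwd
Round 4: pos1(id91) recv 91: ELECTED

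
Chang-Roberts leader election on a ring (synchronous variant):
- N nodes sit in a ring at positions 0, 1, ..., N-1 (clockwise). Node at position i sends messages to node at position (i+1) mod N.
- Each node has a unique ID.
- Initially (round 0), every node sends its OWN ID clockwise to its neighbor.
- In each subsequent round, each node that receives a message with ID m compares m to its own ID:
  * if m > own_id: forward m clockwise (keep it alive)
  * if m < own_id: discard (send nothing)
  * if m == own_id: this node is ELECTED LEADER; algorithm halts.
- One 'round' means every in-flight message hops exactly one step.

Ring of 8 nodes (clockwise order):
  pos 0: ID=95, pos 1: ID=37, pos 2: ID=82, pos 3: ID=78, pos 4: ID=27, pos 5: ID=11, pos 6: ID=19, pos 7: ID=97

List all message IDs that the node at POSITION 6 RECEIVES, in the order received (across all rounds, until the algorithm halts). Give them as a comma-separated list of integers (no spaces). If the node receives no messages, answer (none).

Round 1: pos1(id37) recv 95: fwd; pos2(id82) recv 37: drop; pos3(id78) recv 82: fwd; pos4(id27) recv 78: fwd; pos5(id11) recv 27: fwd; pos6(id19) recv 11: drop; pos7(id97) recv 19: drop; pos0(id95) recv 97: fwd
Round 2: pos2(id82) recv 95: fwd; pos4(id27) recv 82: fwd; pos5(id11) recv 78: fwd; pos6(id19) recv 27: fwd; pos1(id37) recv 97: fwd
Round 3: pos3(id78) recv 95: fwd; pos5(id11) recv 82: fwd; pos6(id19) recv 78: fwd; pos7(id97) recv 27: drop; pos2(id82) recv 97: fwd
Round 4: pos4(id27) recv 95: fwd; pos6(id19) recv 82: fwd; pos7(id97) recv 78: drop; pos3(id78) recv 97: fwd
Round 5: pos5(id11) recv 95: fwd; pos7(id97) recv 82: drop; pos4(id27) recv 97: fwd
Round 6: pos6(id19) recv 95: fwd; pos5(id11) recv 97: fwd
Round 7: pos7(id97) recv 95: drop; pos6(id19) recv 97: fwd
Round 8: pos7(id97) recv 97: ELECTED

Answer: 11,27,78,82,95,97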